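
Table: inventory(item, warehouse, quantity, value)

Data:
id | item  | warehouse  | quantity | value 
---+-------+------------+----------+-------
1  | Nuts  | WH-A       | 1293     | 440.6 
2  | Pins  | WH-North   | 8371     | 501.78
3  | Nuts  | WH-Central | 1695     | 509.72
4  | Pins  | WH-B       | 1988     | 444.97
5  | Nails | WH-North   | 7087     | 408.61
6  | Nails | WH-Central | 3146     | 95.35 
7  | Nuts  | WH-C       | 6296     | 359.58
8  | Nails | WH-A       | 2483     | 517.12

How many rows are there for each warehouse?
SELECT warehouse, COUNT(*) as count
FROM inventory
GROUP BY warehouse

Result:
  WH-A: 2
  WH-B: 1
  WH-C: 1
  WH-Central: 2
  WH-North: 2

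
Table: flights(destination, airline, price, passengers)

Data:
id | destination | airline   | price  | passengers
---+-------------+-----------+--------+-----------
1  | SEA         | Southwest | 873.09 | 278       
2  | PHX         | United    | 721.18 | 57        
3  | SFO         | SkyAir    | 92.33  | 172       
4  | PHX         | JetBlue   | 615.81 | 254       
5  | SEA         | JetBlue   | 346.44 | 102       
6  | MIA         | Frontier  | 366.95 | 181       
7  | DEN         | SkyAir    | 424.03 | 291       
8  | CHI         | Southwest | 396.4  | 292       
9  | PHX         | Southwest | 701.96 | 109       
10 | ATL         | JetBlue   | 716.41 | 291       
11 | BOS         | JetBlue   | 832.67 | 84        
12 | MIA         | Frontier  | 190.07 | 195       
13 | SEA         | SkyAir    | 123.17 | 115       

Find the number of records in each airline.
SELECT airline, COUNT(*) as count
FROM flights
GROUP BY airline

Result:
  Frontier: 2
  JetBlue: 4
  SkyAir: 3
  Southwest: 3
  United: 1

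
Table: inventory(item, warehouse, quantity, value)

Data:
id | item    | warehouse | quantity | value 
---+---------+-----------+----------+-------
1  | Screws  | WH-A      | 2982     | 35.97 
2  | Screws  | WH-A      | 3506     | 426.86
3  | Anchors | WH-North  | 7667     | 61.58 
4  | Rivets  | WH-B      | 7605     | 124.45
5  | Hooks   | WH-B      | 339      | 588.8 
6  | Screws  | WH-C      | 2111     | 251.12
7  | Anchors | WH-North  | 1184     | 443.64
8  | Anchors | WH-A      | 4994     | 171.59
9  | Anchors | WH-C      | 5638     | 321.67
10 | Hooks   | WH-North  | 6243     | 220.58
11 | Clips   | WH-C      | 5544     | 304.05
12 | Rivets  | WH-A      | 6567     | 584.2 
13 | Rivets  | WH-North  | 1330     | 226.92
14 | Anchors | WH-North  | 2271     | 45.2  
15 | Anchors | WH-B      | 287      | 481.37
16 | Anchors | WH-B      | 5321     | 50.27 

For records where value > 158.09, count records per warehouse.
SELECT warehouse, COUNT(*)
FROM inventory
WHERE value > 158.09
GROUP BY warehouse

Note: WHERE filters rows before grouping.

Result:
  WH-A: 3
  WH-B: 2
  WH-C: 3
  WH-North: 3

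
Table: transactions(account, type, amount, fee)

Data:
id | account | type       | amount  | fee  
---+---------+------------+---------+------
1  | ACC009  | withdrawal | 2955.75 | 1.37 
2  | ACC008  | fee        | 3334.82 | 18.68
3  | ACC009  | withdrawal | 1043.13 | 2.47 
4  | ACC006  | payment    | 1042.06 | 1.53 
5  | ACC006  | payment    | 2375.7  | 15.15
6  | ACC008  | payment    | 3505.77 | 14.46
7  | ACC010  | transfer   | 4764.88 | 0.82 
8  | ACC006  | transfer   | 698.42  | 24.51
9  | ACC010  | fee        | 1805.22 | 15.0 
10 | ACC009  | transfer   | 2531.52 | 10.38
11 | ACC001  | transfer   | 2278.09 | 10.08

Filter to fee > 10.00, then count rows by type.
SELECT type, COUNT(*)
FROM transactions
WHERE fee > 10.00
GROUP BY type

Note: WHERE filters rows before grouping.

Result:
  fee: 2
  payment: 2
  transfer: 3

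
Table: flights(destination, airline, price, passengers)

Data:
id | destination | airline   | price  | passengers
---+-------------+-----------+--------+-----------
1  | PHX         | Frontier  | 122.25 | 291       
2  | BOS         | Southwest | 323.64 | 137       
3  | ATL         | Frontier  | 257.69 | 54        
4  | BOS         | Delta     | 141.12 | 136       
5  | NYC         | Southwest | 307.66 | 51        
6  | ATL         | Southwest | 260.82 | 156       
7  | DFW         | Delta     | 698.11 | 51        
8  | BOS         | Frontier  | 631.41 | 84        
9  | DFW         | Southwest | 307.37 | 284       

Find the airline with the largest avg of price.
SELECT airline, AVG(price) as val
FROM flights
GROUP BY airline
ORDER BY val DESC
LIMIT 1

Result: Delta with avg(price) = 419.62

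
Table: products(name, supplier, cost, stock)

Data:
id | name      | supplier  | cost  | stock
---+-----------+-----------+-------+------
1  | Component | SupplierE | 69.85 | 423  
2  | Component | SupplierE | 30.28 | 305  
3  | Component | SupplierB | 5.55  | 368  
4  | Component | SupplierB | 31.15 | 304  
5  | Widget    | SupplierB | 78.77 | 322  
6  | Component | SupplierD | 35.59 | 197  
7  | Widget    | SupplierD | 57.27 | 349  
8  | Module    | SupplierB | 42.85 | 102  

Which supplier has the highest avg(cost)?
SELECT supplier, AVG(cost) as val
FROM products
GROUP BY supplier
ORDER BY val DESC
LIMIT 1

Result: SupplierE with avg(cost) = 50.07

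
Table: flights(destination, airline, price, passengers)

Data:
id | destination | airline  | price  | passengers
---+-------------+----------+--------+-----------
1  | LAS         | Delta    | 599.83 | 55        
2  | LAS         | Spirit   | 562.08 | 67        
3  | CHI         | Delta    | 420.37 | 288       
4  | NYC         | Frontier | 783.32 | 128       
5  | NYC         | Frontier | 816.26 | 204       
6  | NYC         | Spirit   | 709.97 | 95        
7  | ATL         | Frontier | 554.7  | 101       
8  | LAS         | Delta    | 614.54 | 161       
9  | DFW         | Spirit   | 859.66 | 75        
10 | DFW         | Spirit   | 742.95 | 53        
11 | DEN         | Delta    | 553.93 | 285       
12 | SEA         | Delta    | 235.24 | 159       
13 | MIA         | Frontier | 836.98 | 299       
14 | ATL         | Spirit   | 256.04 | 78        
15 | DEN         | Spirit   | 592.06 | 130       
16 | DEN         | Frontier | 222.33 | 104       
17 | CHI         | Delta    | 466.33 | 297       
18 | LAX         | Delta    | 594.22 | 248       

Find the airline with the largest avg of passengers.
SELECT airline, AVG(passengers) as val
FROM flights
GROUP BY airline
ORDER BY val DESC
LIMIT 1

Result: Delta with avg(passengers) = 213.29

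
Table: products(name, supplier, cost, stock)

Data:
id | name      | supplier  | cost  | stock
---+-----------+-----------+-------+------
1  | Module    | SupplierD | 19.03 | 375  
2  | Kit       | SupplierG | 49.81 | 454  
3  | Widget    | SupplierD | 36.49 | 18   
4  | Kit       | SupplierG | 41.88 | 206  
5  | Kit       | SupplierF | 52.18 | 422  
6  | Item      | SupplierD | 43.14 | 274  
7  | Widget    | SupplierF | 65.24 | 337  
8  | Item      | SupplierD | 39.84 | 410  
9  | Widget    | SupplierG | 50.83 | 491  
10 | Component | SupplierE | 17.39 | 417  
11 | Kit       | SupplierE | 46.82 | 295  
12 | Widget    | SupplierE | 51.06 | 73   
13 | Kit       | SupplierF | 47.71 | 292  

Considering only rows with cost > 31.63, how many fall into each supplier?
SELECT supplier, COUNT(*)
FROM products
WHERE cost > 31.63
GROUP BY supplier

Note: WHERE filters rows before grouping.

Result:
  SupplierD: 3
  SupplierE: 2
  SupplierF: 3
  SupplierG: 3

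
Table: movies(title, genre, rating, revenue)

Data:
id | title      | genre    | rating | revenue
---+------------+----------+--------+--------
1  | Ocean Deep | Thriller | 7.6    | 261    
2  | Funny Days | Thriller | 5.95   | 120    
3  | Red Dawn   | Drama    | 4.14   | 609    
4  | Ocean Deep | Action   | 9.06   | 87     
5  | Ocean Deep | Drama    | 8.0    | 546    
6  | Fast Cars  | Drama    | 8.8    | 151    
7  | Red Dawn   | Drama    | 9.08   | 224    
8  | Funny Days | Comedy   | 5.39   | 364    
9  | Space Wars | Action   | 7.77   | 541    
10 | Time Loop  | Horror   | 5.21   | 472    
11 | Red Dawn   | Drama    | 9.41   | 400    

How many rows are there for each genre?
SELECT genre, COUNT(*) as count
FROM movies
GROUP BY genre

Result:
  Action: 2
  Comedy: 1
  Drama: 5
  Horror: 1
  Thriller: 2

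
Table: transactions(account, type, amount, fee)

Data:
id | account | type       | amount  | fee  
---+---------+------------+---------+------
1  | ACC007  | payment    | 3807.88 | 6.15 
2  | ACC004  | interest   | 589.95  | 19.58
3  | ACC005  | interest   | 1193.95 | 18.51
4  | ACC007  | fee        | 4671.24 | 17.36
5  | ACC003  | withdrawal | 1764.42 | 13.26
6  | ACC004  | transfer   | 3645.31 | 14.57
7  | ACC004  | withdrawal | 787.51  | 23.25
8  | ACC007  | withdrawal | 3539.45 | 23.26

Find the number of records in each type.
SELECT type, COUNT(*) as count
FROM transactions
GROUP BY type

Result:
  fee: 1
  interest: 2
  payment: 1
  transfer: 1
  withdrawal: 3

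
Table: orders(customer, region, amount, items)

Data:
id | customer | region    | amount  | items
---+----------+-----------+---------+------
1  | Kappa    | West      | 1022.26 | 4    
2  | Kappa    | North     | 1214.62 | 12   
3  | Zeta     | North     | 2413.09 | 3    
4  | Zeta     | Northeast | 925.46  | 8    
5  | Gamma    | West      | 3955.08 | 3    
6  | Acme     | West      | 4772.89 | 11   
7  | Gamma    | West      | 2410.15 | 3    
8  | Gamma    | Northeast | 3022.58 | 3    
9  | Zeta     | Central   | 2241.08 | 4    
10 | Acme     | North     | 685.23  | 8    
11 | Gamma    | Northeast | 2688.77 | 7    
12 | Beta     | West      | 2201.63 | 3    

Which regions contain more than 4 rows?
SELECT region, COUNT(*) as cnt
FROM orders
GROUP BY region
HAVING COUNT(*) > 4

Result:
  West: 5

Note: HAVING filters groups after aggregation, WHERE filters rows before.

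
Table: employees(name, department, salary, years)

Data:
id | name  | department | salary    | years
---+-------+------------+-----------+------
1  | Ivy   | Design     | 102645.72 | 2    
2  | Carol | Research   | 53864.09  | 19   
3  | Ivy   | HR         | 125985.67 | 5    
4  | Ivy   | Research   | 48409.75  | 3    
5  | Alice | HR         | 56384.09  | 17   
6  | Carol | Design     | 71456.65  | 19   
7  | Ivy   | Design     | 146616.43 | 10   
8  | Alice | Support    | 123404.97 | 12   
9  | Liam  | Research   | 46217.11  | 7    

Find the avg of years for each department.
SELECT department, AVG(years) as result
FROM employees
GROUP BY department

Result:
  Design: 10.33
  HR: 11.00
  Research: 9.67
  Support: 12.00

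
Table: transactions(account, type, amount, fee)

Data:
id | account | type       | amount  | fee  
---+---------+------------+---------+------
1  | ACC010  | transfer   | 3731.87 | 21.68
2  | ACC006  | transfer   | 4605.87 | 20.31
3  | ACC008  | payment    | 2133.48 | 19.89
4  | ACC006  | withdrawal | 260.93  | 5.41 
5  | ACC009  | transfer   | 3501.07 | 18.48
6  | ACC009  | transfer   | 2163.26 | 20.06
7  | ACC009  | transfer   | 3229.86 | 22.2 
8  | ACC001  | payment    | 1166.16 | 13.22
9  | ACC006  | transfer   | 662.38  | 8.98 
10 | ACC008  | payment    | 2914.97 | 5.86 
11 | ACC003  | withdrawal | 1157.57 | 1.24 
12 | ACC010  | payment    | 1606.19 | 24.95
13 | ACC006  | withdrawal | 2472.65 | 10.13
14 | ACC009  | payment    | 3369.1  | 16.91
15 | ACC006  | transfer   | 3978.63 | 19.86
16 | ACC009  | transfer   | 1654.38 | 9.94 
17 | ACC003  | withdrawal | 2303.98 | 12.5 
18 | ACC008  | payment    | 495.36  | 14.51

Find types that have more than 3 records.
SELECT type, COUNT(*) as cnt
FROM transactions
GROUP BY type
HAVING COUNT(*) > 3

Result:
  payment: 6
  transfer: 8
  withdrawal: 4

Note: HAVING filters groups after aggregation, WHERE filters rows before.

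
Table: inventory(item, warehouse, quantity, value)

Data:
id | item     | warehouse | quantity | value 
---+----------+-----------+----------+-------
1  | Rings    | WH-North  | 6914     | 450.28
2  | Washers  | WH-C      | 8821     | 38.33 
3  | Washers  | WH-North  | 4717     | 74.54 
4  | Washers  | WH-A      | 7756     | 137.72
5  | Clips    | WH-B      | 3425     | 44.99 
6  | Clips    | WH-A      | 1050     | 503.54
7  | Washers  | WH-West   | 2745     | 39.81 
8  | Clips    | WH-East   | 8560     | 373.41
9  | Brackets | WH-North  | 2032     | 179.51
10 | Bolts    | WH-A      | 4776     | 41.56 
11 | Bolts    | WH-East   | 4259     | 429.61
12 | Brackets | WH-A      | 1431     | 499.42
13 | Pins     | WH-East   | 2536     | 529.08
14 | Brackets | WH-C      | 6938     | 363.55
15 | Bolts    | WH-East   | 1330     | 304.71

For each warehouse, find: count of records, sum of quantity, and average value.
SELECT warehouse,
       COUNT(*) as cnt,
       SUM(quantity) as total_quantity,
       AVG(value) as avg_value
FROM inventory
GROUP BY warehouse

Result:
  WH-A: 4 records, 15013 total quantity, 295.56 avg value
  WH-B: 1 records, 3425 total quantity, 44.99 avg value
  WH-C: 2 records, 15759 total quantity, 200.94 avg value
  WH-East: 4 records, 16685 total quantity, 409.20 avg value
  WH-North: 3 records, 13663 total quantity, 234.78 avg value
  WH-West: 1 records, 2745 total quantity, 39.81 avg value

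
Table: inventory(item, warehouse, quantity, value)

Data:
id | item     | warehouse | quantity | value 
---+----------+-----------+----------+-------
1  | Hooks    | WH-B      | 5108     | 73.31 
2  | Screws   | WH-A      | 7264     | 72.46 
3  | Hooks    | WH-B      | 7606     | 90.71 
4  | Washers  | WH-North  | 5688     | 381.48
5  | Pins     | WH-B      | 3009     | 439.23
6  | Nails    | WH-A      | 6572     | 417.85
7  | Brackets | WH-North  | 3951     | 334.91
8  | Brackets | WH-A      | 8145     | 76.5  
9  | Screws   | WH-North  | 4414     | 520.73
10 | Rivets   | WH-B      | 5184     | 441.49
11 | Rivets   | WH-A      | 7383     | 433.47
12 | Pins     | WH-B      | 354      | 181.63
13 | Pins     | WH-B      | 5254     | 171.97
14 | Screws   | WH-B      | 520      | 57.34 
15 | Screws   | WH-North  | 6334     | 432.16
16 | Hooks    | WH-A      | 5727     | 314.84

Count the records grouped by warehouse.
SELECT warehouse, COUNT(*) as count
FROM inventory
GROUP BY warehouse

Result:
  WH-A: 5
  WH-B: 7
  WH-North: 4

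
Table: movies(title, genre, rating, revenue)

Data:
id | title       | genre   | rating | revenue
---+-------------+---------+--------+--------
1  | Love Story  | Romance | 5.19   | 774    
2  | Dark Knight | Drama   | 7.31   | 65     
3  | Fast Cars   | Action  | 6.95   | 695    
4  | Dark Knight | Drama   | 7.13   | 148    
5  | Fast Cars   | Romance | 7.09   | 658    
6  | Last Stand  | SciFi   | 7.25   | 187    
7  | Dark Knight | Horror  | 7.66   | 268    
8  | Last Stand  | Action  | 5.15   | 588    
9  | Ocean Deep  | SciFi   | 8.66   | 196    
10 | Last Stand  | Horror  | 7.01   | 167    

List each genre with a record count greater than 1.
SELECT genre, COUNT(*) as cnt
FROM movies
GROUP BY genre
HAVING COUNT(*) > 1

Result:
  Action: 2
  Drama: 2
  Horror: 2
  Romance: 2
  SciFi: 2

Note: HAVING filters groups after aggregation, WHERE filters rows before.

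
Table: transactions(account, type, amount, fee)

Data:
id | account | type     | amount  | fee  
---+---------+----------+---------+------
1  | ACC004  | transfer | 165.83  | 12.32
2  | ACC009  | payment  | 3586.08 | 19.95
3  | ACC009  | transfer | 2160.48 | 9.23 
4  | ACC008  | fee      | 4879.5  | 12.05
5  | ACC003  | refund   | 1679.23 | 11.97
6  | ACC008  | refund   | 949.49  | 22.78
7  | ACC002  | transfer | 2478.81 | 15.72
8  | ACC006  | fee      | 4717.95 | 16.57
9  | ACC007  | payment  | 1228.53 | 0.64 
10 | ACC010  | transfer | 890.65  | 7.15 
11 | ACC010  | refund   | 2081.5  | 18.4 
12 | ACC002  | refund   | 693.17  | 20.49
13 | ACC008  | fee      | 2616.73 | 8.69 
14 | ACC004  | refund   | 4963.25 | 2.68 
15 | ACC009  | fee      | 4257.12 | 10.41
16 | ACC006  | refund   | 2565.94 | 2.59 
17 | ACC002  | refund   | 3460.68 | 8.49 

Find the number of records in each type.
SELECT type, COUNT(*) as count
FROM transactions
GROUP BY type

Result:
  fee: 4
  payment: 2
  refund: 7
  transfer: 4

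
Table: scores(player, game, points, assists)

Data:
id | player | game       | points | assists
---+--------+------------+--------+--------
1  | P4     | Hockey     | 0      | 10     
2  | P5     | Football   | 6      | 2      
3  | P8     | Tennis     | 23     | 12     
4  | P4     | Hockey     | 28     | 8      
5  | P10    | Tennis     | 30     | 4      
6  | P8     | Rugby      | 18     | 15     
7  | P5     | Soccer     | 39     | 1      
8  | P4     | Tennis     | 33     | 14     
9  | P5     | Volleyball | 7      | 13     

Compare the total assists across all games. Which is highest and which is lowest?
SELECT game, SUM(assists)
FROM scores
GROUP BY game
ORDER BY SUM(assists)

All groups:
  Soccer: 1
  Football: 2
  Volleyball: 13
  Rugby: 15
  Hockey: 18
  Tennis: 30

Highest: Tennis (30)
Lowest: Soccer (1)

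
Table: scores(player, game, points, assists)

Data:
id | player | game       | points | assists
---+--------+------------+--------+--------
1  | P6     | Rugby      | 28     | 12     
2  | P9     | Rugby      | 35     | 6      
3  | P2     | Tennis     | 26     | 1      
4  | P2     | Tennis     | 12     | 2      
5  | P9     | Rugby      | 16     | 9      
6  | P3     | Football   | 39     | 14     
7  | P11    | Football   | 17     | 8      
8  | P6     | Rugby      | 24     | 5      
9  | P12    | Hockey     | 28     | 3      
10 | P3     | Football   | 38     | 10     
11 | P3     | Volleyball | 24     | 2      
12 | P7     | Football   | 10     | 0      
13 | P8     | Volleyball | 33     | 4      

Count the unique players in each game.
SELECT game, COUNT(DISTINCT player)
FROM scores
GROUP BY game

Result:
  Football: 3 distinct
  Hockey: 1 distinct
  Rugby: 2 distinct
  Tennis: 1 distinct
  Volleyball: 2 distinct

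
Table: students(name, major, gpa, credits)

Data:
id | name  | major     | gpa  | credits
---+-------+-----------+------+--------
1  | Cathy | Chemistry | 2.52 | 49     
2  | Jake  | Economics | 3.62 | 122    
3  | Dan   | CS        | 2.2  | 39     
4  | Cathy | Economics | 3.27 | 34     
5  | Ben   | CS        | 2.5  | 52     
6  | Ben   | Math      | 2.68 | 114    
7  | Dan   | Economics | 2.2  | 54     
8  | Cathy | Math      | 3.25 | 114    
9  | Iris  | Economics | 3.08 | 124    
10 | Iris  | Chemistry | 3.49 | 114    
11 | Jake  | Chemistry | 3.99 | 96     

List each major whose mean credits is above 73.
SELECT major, AVG(credits)
FROM students
GROUP BY major
HAVING AVG(credits) > 73

Result:
  Chemistry: avg=86.33
  Economics: avg=83.50
  Math: avg=114.00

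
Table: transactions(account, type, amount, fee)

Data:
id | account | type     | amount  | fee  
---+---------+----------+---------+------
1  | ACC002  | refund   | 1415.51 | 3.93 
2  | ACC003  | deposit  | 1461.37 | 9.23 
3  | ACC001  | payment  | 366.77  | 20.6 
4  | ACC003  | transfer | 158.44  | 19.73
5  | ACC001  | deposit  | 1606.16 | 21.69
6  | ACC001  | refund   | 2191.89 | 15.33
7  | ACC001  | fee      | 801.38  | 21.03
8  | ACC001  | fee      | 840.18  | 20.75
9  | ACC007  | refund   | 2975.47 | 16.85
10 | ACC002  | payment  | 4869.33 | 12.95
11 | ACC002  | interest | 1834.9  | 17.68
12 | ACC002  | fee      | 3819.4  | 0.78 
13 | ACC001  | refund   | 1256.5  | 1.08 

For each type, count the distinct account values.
SELECT type, COUNT(DISTINCT account)
FROM transactions
GROUP BY type

Result:
  deposit: 2 distinct
  fee: 2 distinct
  interest: 1 distinct
  payment: 2 distinct
  refund: 3 distinct
  transfer: 1 distinct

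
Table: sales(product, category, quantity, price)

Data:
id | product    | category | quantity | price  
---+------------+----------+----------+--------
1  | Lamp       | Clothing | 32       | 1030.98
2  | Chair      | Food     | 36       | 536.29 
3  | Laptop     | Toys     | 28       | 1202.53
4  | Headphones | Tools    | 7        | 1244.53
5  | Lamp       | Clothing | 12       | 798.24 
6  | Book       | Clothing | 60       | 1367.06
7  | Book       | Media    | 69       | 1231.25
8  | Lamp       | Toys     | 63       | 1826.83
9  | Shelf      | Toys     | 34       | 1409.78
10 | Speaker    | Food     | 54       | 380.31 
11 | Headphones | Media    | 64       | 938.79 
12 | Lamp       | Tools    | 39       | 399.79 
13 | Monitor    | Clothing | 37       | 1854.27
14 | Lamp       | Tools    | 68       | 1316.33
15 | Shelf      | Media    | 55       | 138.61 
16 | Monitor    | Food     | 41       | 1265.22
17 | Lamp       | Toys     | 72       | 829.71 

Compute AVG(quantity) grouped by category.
SELECT category, AVG(quantity) as result
FROM sales
GROUP BY category

Result:
  Clothing: 35.25
  Food: 43.67
  Media: 62.67
  Tools: 38.00
  Toys: 49.25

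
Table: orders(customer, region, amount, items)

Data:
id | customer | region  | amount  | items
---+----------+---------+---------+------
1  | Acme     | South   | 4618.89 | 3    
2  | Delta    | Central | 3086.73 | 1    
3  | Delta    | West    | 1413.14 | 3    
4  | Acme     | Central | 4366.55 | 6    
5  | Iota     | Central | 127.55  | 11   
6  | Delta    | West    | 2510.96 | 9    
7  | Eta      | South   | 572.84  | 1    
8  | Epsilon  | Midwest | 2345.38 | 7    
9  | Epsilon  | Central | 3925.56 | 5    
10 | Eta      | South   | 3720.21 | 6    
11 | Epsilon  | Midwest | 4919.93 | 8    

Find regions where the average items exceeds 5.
SELECT region, AVG(items)
FROM orders
GROUP BY region
HAVING AVG(items) > 5

Result:
  Central: avg=5.75
  Midwest: avg=7.50
  West: avg=6.00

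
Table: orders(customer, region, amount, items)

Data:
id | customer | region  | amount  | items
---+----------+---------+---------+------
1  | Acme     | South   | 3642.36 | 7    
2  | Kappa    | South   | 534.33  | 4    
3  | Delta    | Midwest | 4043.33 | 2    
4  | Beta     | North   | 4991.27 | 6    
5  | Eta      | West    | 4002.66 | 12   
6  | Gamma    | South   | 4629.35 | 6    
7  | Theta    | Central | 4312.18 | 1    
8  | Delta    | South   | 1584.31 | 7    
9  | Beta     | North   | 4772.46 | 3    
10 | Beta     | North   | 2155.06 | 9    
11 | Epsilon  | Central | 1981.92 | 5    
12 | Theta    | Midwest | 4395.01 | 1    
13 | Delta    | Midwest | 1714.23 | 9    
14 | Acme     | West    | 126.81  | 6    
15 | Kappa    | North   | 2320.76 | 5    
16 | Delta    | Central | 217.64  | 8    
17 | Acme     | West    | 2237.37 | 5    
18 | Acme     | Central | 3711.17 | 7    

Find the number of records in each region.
SELECT region, COUNT(*) as count
FROM orders
GROUP BY region

Result:
  Central: 4
  Midwest: 3
  North: 4
  South: 4
  West: 3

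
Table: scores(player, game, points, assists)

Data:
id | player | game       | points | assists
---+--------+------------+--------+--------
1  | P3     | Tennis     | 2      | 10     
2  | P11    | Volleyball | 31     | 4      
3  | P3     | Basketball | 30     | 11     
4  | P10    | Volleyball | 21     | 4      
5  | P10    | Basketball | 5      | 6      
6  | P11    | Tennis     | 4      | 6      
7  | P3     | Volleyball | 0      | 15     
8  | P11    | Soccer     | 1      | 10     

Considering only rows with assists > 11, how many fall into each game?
SELECT game, COUNT(*)
FROM scores
WHERE assists > 11
GROUP BY game

Note: WHERE filters rows before grouping.

Result:
  Volleyball: 1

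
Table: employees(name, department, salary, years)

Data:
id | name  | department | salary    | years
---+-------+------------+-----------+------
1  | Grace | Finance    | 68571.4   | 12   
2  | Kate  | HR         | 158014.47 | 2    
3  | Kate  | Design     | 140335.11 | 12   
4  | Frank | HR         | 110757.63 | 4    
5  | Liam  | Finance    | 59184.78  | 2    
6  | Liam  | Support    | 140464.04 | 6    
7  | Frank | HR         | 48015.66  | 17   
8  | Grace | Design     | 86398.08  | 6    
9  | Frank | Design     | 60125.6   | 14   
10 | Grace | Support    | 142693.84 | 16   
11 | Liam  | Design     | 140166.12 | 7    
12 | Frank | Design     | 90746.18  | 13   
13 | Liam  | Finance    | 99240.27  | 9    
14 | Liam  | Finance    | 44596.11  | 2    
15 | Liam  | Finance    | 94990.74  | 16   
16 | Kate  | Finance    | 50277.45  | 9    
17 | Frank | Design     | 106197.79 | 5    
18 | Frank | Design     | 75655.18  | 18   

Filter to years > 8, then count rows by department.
SELECT department, COUNT(*)
FROM employees
WHERE years > 8
GROUP BY department

Note: WHERE filters rows before grouping.

Result:
  Design: 4
  Finance: 4
  HR: 1
  Support: 1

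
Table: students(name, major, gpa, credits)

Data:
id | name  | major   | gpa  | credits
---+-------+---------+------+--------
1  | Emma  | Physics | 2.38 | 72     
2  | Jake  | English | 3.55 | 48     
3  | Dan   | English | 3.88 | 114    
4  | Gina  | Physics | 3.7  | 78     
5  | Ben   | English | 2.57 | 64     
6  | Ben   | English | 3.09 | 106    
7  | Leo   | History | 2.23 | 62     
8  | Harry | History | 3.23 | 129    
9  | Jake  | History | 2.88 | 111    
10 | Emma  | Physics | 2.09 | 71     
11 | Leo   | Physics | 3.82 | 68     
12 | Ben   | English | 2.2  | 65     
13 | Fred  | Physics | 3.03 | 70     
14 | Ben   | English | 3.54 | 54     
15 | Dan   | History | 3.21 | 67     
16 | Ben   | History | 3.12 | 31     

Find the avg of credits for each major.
SELECT major, AVG(credits) as result
FROM students
GROUP BY major

Result:
  English: 75.17
  History: 80.00
  Physics: 71.80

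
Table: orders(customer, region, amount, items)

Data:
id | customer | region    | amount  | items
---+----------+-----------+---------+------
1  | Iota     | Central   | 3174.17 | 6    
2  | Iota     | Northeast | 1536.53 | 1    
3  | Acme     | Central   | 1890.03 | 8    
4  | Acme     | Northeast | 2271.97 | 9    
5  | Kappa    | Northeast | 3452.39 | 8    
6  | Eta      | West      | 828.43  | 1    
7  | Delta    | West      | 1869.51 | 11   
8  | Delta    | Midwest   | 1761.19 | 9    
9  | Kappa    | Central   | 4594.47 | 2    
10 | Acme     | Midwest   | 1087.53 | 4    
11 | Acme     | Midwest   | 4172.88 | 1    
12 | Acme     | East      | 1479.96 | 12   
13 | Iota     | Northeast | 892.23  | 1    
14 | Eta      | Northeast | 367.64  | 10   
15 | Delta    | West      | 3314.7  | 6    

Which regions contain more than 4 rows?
SELECT region, COUNT(*) as cnt
FROM orders
GROUP BY region
HAVING COUNT(*) > 4

Result:
  Northeast: 5

Note: HAVING filters groups after aggregation, WHERE filters rows before.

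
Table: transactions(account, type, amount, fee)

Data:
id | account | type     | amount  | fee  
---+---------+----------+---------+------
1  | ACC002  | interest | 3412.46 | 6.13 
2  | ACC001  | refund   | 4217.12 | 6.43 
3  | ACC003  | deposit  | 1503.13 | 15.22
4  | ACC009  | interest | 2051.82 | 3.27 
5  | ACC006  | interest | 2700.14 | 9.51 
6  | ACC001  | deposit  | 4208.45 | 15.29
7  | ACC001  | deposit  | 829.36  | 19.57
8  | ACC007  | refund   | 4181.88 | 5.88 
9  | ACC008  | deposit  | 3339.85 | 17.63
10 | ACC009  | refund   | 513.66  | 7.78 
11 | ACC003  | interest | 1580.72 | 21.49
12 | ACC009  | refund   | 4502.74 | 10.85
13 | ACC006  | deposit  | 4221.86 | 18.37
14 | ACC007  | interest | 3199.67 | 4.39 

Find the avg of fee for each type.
SELECT type, AVG(fee) as result
FROM transactions
GROUP BY type

Result:
  deposit: 17.22
  interest: 8.96
  refund: 7.74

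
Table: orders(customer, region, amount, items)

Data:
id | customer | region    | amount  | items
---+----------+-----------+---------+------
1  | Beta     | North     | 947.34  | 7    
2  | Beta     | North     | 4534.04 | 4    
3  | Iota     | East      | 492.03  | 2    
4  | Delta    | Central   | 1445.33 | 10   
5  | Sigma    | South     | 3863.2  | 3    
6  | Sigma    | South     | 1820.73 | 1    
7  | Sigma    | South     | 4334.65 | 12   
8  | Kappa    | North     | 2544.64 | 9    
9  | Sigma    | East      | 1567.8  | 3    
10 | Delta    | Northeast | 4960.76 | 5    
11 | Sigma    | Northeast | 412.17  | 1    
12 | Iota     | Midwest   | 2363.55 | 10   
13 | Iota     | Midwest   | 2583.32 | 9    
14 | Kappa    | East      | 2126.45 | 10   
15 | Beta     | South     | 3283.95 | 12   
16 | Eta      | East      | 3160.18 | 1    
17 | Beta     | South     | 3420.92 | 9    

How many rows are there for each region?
SELECT region, COUNT(*) as count
FROM orders
GROUP BY region

Result:
  Central: 1
  East: 4
  Midwest: 2
  North: 3
  Northeast: 2
  South: 5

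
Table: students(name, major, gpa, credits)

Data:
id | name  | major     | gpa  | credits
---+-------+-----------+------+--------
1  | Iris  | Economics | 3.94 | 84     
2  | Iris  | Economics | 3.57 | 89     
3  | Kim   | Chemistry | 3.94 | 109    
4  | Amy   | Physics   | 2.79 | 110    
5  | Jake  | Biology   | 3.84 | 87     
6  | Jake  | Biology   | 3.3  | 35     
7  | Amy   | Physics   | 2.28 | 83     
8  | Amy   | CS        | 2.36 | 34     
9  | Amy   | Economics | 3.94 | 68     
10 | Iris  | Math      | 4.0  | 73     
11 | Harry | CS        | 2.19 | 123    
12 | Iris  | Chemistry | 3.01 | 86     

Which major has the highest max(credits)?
SELECT major, MAX(credits) as val
FROM students
GROUP BY major
ORDER BY val DESC
LIMIT 1

Result: CS with max(credits) = 123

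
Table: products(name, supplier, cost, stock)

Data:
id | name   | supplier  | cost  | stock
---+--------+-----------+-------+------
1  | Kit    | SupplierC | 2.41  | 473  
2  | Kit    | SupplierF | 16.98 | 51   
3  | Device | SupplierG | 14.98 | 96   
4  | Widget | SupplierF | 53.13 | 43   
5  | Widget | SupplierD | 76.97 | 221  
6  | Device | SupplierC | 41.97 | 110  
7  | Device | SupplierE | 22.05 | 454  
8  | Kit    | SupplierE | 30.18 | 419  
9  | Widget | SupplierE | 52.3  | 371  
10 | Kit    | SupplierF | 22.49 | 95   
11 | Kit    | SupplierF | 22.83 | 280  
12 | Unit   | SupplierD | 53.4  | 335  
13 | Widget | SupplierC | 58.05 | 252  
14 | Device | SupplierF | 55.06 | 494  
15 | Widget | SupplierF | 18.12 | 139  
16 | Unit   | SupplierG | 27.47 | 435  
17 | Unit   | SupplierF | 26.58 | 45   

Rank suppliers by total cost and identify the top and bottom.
SELECT supplier, SUM(cost)
FROM products
GROUP BY supplier
ORDER BY SUM(cost)

All groups:
  SupplierG: 42.45
  SupplierC: 102.43
  SupplierE: 104.53
  SupplierD: 130.37
  SupplierF: 215.19

Highest: SupplierF (215.19)
Lowest: SupplierG (42.45)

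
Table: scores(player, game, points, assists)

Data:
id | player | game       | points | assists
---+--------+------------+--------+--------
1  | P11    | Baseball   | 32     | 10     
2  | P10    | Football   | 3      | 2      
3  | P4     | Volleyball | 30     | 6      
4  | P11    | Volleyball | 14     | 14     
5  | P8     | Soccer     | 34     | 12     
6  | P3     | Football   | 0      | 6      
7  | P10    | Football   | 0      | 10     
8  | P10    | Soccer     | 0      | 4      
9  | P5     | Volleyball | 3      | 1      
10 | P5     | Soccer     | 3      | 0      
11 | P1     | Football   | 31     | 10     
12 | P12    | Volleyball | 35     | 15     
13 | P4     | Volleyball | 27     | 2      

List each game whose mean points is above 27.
SELECT game, AVG(points)
FROM scores
GROUP BY game
HAVING AVG(points) > 27

Result:
  Baseball: avg=32.00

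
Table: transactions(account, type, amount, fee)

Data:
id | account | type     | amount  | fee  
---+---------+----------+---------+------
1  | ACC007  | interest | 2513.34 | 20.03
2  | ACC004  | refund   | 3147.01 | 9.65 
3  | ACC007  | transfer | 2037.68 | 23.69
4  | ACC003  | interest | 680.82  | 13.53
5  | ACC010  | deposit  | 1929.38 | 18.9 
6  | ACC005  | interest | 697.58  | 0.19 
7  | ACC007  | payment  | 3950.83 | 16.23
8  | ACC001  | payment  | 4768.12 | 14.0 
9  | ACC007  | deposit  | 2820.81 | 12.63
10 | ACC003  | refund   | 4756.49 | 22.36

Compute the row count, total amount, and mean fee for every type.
SELECT type,
       COUNT(*) as cnt,
       SUM(amount) as total_amount,
       AVG(fee) as avg_fee
FROM transactions
GROUP BY type

Result:
  deposit: 2 records, 4750.19 total amount, 15.77 avg fee
  interest: 3 records, 3891.74 total amount, 11.25 avg fee
  payment: 2 records, 8718.95 total amount, 15.12 avg fee
  refund: 2 records, 7903.50 total amount, 16.01 avg fee
  transfer: 1 records, 2037.68 total amount, 23.69 avg fee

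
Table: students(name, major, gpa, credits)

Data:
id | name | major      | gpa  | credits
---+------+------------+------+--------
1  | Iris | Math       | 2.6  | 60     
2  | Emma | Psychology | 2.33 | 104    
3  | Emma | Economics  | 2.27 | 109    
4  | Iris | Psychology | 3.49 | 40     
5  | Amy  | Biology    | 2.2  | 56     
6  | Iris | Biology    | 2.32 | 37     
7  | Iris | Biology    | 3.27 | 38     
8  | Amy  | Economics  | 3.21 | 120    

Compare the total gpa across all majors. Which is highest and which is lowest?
SELECT major, SUM(gpa)
FROM students
GROUP BY major
ORDER BY SUM(gpa)

All groups:
  Math: 2.60
  Economics: 5.48
  Psychology: 5.82
  Biology: 7.79

Highest: Biology (7.79)
Lowest: Math (2.60)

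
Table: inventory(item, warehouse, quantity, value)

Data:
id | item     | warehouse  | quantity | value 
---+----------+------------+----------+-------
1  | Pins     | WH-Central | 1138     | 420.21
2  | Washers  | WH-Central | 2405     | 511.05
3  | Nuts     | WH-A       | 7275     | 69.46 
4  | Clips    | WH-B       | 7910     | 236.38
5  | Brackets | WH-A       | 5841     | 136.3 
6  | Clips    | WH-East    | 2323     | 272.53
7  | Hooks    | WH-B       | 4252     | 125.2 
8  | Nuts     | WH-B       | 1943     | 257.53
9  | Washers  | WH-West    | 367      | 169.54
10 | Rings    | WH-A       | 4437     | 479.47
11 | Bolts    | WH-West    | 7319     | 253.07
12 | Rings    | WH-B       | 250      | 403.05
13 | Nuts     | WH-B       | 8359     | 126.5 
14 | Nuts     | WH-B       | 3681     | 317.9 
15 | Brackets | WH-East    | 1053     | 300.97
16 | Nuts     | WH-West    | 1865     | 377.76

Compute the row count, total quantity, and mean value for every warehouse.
SELECT warehouse,
       COUNT(*) as cnt,
       SUM(quantity) as total_quantity,
       AVG(value) as avg_value
FROM inventory
GROUP BY warehouse

Result:
  WH-A: 3 records, 17553 total quantity, 228.41 avg value
  WH-B: 6 records, 26395 total quantity, 244.43 avg value
  WH-Central: 2 records, 3543 total quantity, 465.63 avg value
  WH-East: 2 records, 3376 total quantity, 286.75 avg value
  WH-West: 3 records, 9551 total quantity, 266.79 avg value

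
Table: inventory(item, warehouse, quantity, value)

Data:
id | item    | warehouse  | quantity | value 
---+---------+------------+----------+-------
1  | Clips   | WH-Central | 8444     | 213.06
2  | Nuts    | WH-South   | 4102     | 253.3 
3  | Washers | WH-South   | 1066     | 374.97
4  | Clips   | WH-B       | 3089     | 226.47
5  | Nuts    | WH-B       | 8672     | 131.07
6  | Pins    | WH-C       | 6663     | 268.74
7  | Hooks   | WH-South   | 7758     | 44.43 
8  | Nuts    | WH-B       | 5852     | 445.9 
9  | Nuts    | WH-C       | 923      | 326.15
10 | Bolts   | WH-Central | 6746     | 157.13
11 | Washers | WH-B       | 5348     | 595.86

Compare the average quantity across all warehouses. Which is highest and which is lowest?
SELECT warehouse, AVG(quantity)
FROM inventory
GROUP BY warehouse
ORDER BY AVG(quantity)

All groups:
  WH-C: 3793.00
  WH-South: 4308.67
  WH-B: 5740.25
  WH-Central: 7595.00

Highest: WH-Central (7595.00)
Lowest: WH-C (3793.00)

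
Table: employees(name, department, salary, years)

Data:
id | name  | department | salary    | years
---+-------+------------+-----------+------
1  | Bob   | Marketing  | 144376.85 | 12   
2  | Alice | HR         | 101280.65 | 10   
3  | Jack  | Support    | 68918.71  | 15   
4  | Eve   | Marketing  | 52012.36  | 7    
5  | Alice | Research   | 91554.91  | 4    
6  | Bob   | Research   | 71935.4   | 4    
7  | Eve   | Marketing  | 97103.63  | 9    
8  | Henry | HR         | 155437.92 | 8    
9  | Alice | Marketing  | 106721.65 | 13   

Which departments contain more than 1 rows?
SELECT department, COUNT(*) as cnt
FROM employees
GROUP BY department
HAVING COUNT(*) > 1

Result:
  HR: 2
  Marketing: 4
  Research: 2

Note: HAVING filters groups after aggregation, WHERE filters rows before.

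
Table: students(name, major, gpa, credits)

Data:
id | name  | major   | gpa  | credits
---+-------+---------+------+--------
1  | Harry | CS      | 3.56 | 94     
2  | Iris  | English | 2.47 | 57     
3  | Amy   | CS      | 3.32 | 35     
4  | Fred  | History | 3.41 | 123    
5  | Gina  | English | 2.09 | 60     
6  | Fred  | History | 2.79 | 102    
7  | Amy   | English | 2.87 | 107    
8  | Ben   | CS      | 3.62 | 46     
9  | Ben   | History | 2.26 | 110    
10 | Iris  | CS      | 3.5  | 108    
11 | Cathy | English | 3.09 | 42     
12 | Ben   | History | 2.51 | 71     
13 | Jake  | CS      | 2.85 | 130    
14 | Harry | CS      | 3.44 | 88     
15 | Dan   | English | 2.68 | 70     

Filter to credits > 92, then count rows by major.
SELECT major, COUNT(*)
FROM students
WHERE credits > 92
GROUP BY major

Note: WHERE filters rows before grouping.

Result:
  CS: 3
  English: 1
  History: 3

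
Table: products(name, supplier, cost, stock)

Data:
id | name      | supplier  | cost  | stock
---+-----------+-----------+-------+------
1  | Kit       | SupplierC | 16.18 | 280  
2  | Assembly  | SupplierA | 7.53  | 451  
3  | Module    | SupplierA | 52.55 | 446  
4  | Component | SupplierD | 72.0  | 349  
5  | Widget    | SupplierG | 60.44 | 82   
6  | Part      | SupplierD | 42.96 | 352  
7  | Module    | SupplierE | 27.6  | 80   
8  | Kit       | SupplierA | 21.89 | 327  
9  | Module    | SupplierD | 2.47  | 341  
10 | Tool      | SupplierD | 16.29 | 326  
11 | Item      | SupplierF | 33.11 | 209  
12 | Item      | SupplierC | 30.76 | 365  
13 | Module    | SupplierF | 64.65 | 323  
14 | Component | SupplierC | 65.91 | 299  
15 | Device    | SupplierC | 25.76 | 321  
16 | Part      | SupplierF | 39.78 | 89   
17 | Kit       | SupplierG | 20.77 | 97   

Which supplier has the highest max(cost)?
SELECT supplier, MAX(cost) as val
FROM products
GROUP BY supplier
ORDER BY val DESC
LIMIT 1

Result: SupplierD with max(cost) = 72.00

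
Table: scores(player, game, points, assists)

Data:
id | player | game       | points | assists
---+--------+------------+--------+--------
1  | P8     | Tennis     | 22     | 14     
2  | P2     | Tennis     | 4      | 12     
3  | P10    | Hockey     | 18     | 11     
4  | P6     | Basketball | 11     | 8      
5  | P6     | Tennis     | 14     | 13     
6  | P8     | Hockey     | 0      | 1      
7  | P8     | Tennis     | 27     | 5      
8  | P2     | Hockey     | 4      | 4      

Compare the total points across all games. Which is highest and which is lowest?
SELECT game, SUM(points)
FROM scores
GROUP BY game
ORDER BY SUM(points)

All groups:
  Basketball: 11
  Hockey: 22
  Tennis: 67

Highest: Tennis (67)
Lowest: Basketball (11)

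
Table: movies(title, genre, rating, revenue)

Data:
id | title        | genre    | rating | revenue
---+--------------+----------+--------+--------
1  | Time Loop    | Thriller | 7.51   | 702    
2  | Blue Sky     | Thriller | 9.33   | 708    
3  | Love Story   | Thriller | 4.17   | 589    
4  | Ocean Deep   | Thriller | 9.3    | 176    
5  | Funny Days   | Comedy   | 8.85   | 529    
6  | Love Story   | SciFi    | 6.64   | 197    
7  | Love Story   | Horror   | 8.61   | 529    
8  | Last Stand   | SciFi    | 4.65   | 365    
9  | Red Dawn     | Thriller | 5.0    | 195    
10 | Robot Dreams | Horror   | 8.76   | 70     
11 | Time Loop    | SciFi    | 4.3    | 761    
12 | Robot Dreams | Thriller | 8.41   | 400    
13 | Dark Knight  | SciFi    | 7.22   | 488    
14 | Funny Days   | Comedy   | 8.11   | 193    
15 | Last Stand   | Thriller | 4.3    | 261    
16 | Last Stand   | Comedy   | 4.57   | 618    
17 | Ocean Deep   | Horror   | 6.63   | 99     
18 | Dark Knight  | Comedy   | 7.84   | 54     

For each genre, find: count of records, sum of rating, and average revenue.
SELECT genre,
       COUNT(*) as cnt,
       SUM(rating) as total_rating,
       AVG(revenue) as avg_revenue
FROM movies
GROUP BY genre

Result:
  Comedy: 4 records, 29.37 total rating, 348.50 avg revenue
  Horror: 3 records, 24.00 total rating, 232.67 avg revenue
  SciFi: 4 records, 22.81 total rating, 452.75 avg revenue
  Thriller: 7 records, 48.02 total rating, 433.00 avg revenue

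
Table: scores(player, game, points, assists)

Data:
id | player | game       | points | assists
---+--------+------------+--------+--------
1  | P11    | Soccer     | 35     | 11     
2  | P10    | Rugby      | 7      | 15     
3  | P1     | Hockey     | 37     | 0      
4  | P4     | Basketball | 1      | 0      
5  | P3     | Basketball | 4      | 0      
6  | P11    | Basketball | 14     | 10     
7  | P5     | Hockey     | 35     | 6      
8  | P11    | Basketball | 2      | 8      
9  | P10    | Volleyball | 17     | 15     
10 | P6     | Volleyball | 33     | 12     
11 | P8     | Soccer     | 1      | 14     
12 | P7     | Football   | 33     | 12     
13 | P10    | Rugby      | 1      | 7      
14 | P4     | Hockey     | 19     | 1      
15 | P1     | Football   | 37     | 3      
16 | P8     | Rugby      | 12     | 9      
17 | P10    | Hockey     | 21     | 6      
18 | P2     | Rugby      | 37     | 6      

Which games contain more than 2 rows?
SELECT game, COUNT(*) as cnt
FROM scores
GROUP BY game
HAVING COUNT(*) > 2

Result:
  Basketball: 4
  Hockey: 4
  Rugby: 4

Note: HAVING filters groups after aggregation, WHERE filters rows before.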